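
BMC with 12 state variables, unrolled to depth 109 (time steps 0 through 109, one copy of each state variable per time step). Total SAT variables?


BMC unrolls to depth k, creating one copy of each state var for steps 0..k.
Step count = 109 + 1 = 110 (steps 0 through 109)
Vars per step = 12
Total = 12 * 110 = 1320

1320


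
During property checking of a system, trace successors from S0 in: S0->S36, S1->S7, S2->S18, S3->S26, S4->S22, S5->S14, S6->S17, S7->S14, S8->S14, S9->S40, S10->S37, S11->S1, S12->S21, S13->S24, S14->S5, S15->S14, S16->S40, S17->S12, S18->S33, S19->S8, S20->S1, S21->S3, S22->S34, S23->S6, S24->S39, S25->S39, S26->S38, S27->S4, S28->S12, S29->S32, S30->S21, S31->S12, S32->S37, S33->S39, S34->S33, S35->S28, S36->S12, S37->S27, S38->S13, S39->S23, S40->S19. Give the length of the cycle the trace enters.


Trace from S0 until a state repeats:
  S0 -> S36 -> S12 -> S21 -> S3 -> S26 -> S38 -> S13 -> S24 -> S39 -> S23 -> S6 -> S17 -> S12
S12 first seen at step 2, revisited at step 13.
Cycle length = 13 - 2 = 11

11


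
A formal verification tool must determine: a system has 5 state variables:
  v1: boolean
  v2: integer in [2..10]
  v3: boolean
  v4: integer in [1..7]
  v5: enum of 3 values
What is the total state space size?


State space = product of domain sizes of all variables.
Domain sizes:
  v1 (boolean): 2
  v2 (integer in [2..10]): 9
  v3 (boolean): 2
  v4 (integer in [1..7]): 7
  v5 (enum of 3 values): 3
Product = 2 * 9 * 2 * 7 * 3 = 756

756


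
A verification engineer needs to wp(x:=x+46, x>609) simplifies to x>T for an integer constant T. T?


Formula: wp(x:=E, P) = P[E/x] (substitute E for x in postcondition)
Step 1: Postcondition: x>609
Step 2: Substitute x+46 for x: x+46>609
Step 3: Solve for x: x > 609-46 = 563

563


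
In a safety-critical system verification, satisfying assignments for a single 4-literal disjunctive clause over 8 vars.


Step 1: Total=2^8=256
Step 2: Unsat when all 4 false: 2^4=16
Step 3: Sat=256-16=240

240


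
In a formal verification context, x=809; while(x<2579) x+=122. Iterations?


Step 1: x goes from 809 toward 2579 by 122; the body runs while x<2579, so iterations = ceil((bound-start)/step)
Step 2: Distance=1770
Step 3: ceil(1770/122)=15

15


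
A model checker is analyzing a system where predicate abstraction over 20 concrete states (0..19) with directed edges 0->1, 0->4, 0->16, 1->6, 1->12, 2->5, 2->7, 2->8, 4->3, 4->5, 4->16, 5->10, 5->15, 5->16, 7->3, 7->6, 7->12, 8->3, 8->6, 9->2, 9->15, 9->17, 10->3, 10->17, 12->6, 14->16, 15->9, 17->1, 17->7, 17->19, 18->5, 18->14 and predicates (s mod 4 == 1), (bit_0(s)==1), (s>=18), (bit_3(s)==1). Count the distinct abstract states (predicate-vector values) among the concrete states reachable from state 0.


BFS from 0:
Concrete reachable: {0, 1, 2, 3, 4, 5, 6, 7, 8, 9, 10, 12, 15, 16, 17, 19}
Abstract via predicates (s mod 4 == 1), (bit_0(s)==1), (s>=18), (bit_3(s)==1):
  (0,0,0,0) <- {0, 2, 4, 6, 16}
  (0,0,0,1) <- {8, 10, 12}
  (0,1,0,0) <- {3, 7}
  (0,1,0,1) <- {15}
  (0,1,1,0) <- {19}
  (1,1,0,0) <- {1, 5, 17}
  (1,1,0,1) <- {9}
Distinct abstract states = 7

7


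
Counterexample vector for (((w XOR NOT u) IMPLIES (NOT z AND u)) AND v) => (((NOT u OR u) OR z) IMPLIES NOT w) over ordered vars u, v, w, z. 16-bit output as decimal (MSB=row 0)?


F1 = (((w XOR NOT u) IMPLIES (NOT z AND u)) AND v)
F2 = (((NOT u OR u) OR z) IMPLIES NOT w)
Counterexample to F1=>F2 is where F1=1 and F2=0.
Evaluate each row (bits = u,v,w,z, MSB first):
  row 0 [0000]: F1=0 F2=1 -> F1&~F2 -> 0
  row 1 [0001]: F1=0 F2=1 -> F1&~F2 -> 0
  row 2 [0010]: F1=0 F2=0 -> F1&~F2 -> 0
  row 3 [0011]: F1=0 F2=0 -> F1&~F2 -> 0
  row 4 [0100]: F1=0 F2=1 -> F1&~F2 -> 0
  row 5 [0101]: F1=0 F2=1 -> F1&~F2 -> 0
  row 6 [0110]: F1=1 F2=0 -> F1&~F2 -> 1
  row 7 [0111]: F1=1 F2=0 -> F1&~F2 -> 1
  row 8 [1000]: F1=0 F2=1 -> F1&~F2 -> 0
  row 9 [1001]: F1=0 F2=1 -> F1&~F2 -> 0
  row 10 [1010]: F1=0 F2=0 -> F1&~F2 -> 0
  row 11 [1011]: F1=0 F2=0 -> F1&~F2 -> 0
  row 12 [1100]: F1=1 F2=1 -> F1&~F2 -> 0
  row 13 [1101]: F1=1 F2=1 -> F1&~F2 -> 0
  row 14 [1110]: F1=1 F2=0 -> F1&~F2 -> 1
  row 15 [1111]: F1=0 F2=0 -> F1&~F2 -> 0
Full result column, 4 rows per line (u,v fixed per line; w,z runs 00..11 left to right):
  rows 0-3 [u,v=00]: 0000  = hex 0
  rows 4-7 [u,v=01]: 0011  = hex 3
  rows 8-11 [u,v=10]: 0000  = hex 0
  rows 12-15 [u,v=11]: 0010  = hex 2
Counterexample vector (row 0 .. row 15) = 0000001100000010
Output column grouped in 4s = 0000 0011 0000 0010 = 0x0302
Convert to decimal digit by digit (value = value*16 + digit):
  0 -> 0
  0*16 + 3 = 3
  3*16 + 0 = 48
  48*16 + 2 = 770
Decimal = 770

770


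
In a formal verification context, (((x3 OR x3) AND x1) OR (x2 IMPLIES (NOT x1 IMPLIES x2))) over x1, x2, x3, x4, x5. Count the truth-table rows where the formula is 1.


Formula: (((x3 OR x3) AND x1) OR (x2 IMPLIES (NOT x1 IMPLIES x2))) over 5 vars (32 rows)
Evaluate each row (x1, x2, x3, x4, x5 as bits, MSB first):
  row 0 [00000]: (((0 OR 0) AND 0) OR (0 IMPLIES (NOT 0 IMPLIES 0))) -> 1
  row 1 [00001]: (((0 OR 0) AND 0) OR (0 IMPLIES (NOT 0 IMPLIES 0))) -> 1
  row 2 [00010]: (((0 OR 0) AND 0) OR (0 IMPLIES (NOT 0 IMPLIES 0))) -> 1
  row 3 [00011]: (((0 OR 0) AND 0) OR (0 IMPLIES (NOT 0 IMPLIES 0))) -> 1
  row 4 [00100]: (((1 OR 1) AND 0) OR (0 IMPLIES (NOT 0 IMPLIES 0))) -> 1
  row 5 [00101]: (((1 OR 1) AND 0) OR (0 IMPLIES (NOT 0 IMPLIES 0))) -> 1
  row 6 [00110]: (((1 OR 1) AND 0) OR (0 IMPLIES (NOT 0 IMPLIES 0))) -> 1
  row 7 [00111]: (((1 OR 1) AND 0) OR (0 IMPLIES (NOT 0 IMPLIES 0))) -> 1
  row 8 [01000]: (((0 OR 0) AND 0) OR (1 IMPLIES (NOT 0 IMPLIES 1))) -> 1
  row 9 [01001]: (((0 OR 0) AND 0) OR (1 IMPLIES (NOT 0 IMPLIES 1))) -> 1
  row 10 [01010]: (((0 OR 0) AND 0) OR (1 IMPLIES (NOT 0 IMPLIES 1))) -> 1
  row 11 [01011]: (((0 OR 0) AND 0) OR (1 IMPLIES (NOT 0 IMPLIES 1))) -> 1
  row 12 [01100]: (((1 OR 1) AND 0) OR (1 IMPLIES (NOT 0 IMPLIES 1))) -> 1
  row 13 [01101]: (((1 OR 1) AND 0) OR (1 IMPLIES (NOT 0 IMPLIES 1))) -> 1
  row 14 [01110]: (((1 OR 1) AND 0) OR (1 IMPLIES (NOT 0 IMPLIES 1))) -> 1
  row 15 [01111]: (((1 OR 1) AND 0) OR (1 IMPLIES (NOT 0 IMPLIES 1))) -> 1
  row 16 [10000]: (((0 OR 0) AND 1) OR (0 IMPLIES (NOT 1 IMPLIES 0))) -> 1
  row 17 [10001]: (((0 OR 0) AND 1) OR (0 IMPLIES (NOT 1 IMPLIES 0))) -> 1
  row 18 [10010]: (((0 OR 0) AND 1) OR (0 IMPLIES (NOT 1 IMPLIES 0))) -> 1
  row 19 [10011]: (((0 OR 0) AND 1) OR (0 IMPLIES (NOT 1 IMPLIES 0))) -> 1
  row 20 [10100]: (((1 OR 1) AND 1) OR (0 IMPLIES (NOT 1 IMPLIES 0))) -> 1
  row 21 [10101]: (((1 OR 1) AND 1) OR (0 IMPLIES (NOT 1 IMPLIES 0))) -> 1
  row 22 [10110]: (((1 OR 1) AND 1) OR (0 IMPLIES (NOT 1 IMPLIES 0))) -> 1
  row 23 [10111]: (((1 OR 1) AND 1) OR (0 IMPLIES (NOT 1 IMPLIES 0))) -> 1
  row 24 [11000]: (((0 OR 0) AND 1) OR (1 IMPLIES (NOT 1 IMPLIES 1))) -> 1
  row 25 [11001]: (((0 OR 0) AND 1) OR (1 IMPLIES (NOT 1 IMPLIES 1))) -> 1
  row 26 [11010]: (((0 OR 0) AND 1) OR (1 IMPLIES (NOT 1 IMPLIES 1))) -> 1
  row 27 [11011]: (((0 OR 0) AND 1) OR (1 IMPLIES (NOT 1 IMPLIES 1))) -> 1
  row 28 [11100]: (((1 OR 1) AND 1) OR (1 IMPLIES (NOT 1 IMPLIES 1))) -> 1
  row 29 [11101]: (((1 OR 1) AND 1) OR (1 IMPLIES (NOT 1 IMPLIES 1))) -> 1
  row 30 [11110]: (((1 OR 1) AND 1) OR (1 IMPLIES (NOT 1 IMPLIES 1))) -> 1
  row 31 [11111]: (((1 OR 1) AND 1) OR (1 IMPLIES (NOT 1 IMPLIES 1))) -> 1
Full result column, 8 rows per line (x1,x2 fixed per line; x3,x4,x5 runs 000..111 left to right):
  rows 0-7 [x1,x2=00]: 11111111  (ones: 8)
  rows 8-15 [x1,x2=01]: 11111111  (ones: 8)
  rows 16-23 [x1,x2=10]: 11111111  (ones: 8)
  rows 24-31 [x1,x2=11]: 11111111  (ones: 8)
Count of 1-rows = 8+8+8+8 = 32

32


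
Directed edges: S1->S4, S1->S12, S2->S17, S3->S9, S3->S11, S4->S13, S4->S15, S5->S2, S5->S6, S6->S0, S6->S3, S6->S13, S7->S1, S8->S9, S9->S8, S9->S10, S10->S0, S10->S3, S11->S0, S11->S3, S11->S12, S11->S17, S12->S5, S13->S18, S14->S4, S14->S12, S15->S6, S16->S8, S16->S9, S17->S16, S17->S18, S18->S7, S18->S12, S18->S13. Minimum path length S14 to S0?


BFS layer-by-layer from S14:
  dist 0: {S14}
  dist 1: {S4, S12}
  dist 2: {S5, S13, S15}
  dist 3: {S2, S6, S18}
  dist 4: {S0, S3, S7, S17}
  -> S0 reached at distance 4
Shortest path length = 4

4


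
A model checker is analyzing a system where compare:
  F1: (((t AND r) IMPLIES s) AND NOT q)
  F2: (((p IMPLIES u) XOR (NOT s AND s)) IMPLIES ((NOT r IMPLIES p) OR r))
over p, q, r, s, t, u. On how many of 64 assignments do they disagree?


F1 = (((t AND r) IMPLIES s) AND NOT q)
F2 = (((p IMPLIES u) XOR (NOT s AND s)) IMPLIES ((NOT r IMPLIES p) OR r))
Evaluate both on each of 64 rows (bits = p,q,r,s,t,u):
  row 0 [000000]: F1=1 F2=0 (differ) -> 1
  row 1 [000001]: F1=1 F2=0 (differ) -> 1
  row 2 [000010]: F1=1 F2=0 (differ) -> 1
  row 3 [000011]: F1=1 F2=0 (differ) -> 1
  row 4 [000100]: F1=1 F2=0 (differ) -> 1
  (every remaining row is evaluated the same way; all 64 results are listed next)
Full result column, 8 rows per line (p,q,r fixed per line; s,t,u runs 000..111 left to right):
  rows 0-7 [p,q,r=000]: 11111111  (ones: 8)
  rows 8-15 [p,q,r=001]: 00110000  (ones: 2)
  rows 16-23 [p,q,r=010]: 00000000  (ones: 0)
  rows 24-31 [p,q,r=011]: 11111111  (ones: 8)
  rows 32-39 [p,q,r=100]: 00000000  (ones: 0)
  rows 40-47 [p,q,r=101]: 00110000  (ones: 2)
  rows 48-55 [p,q,r=110]: 11111111  (ones: 8)
  rows 56-63 [p,q,r=111]: 11111111  (ones: 8)
Disagreements = 8+2+0+8+0+2+8+8 = 36

36


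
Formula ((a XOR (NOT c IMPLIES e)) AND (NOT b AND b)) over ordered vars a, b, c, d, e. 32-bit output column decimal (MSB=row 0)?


Formula: ((a XOR (NOT c IMPLIES e)) AND (NOT b AND b)) over a, b, c, d, e (32 rows)
Evaluate each row (bits = a,b,c,d,e, MSB first):
  row 0 [00000]: ((0 XOR (NOT 0 IMPLIES 0)) AND (NOT 0 AND 0)) -> 0
  row 1 [00001]: ((0 XOR (NOT 0 IMPLIES 1)) AND (NOT 0 AND 0)) -> 0
  row 2 [00010]: ((0 XOR (NOT 0 IMPLIES 0)) AND (NOT 0 AND 0)) -> 0
  row 3 [00011]: ((0 XOR (NOT 0 IMPLIES 1)) AND (NOT 0 AND 0)) -> 0
  row 4 [00100]: ((0 XOR (NOT 1 IMPLIES 0)) AND (NOT 0 AND 0)) -> 0
  row 5 [00101]: ((0 XOR (NOT 1 IMPLIES 1)) AND (NOT 0 AND 0)) -> 0
  row 6 [00110]: ((0 XOR (NOT 1 IMPLIES 0)) AND (NOT 0 AND 0)) -> 0
  row 7 [00111]: ((0 XOR (NOT 1 IMPLIES 1)) AND (NOT 0 AND 0)) -> 0
  row 8 [01000]: ((0 XOR (NOT 0 IMPLIES 0)) AND (NOT 1 AND 1)) -> 0
  row 9 [01001]: ((0 XOR (NOT 0 IMPLIES 1)) AND (NOT 1 AND 1)) -> 0
  row 10 [01010]: ((0 XOR (NOT 0 IMPLIES 0)) AND (NOT 1 AND 1)) -> 0
  row 11 [01011]: ((0 XOR (NOT 0 IMPLIES 1)) AND (NOT 1 AND 1)) -> 0
  row 12 [01100]: ((0 XOR (NOT 1 IMPLIES 0)) AND (NOT 1 AND 1)) -> 0
  row 13 [01101]: ((0 XOR (NOT 1 IMPLIES 1)) AND (NOT 1 AND 1)) -> 0
  row 14 [01110]: ((0 XOR (NOT 1 IMPLIES 0)) AND (NOT 1 AND 1)) -> 0
  row 15 [01111]: ((0 XOR (NOT 1 IMPLIES 1)) AND (NOT 1 AND 1)) -> 0
  row 16 [10000]: ((1 XOR (NOT 0 IMPLIES 0)) AND (NOT 0 AND 0)) -> 0
  row 17 [10001]: ((1 XOR (NOT 0 IMPLIES 1)) AND (NOT 0 AND 0)) -> 0
  row 18 [10010]: ((1 XOR (NOT 0 IMPLIES 0)) AND (NOT 0 AND 0)) -> 0
  row 19 [10011]: ((1 XOR (NOT 0 IMPLIES 1)) AND (NOT 0 AND 0)) -> 0
  row 20 [10100]: ((1 XOR (NOT 1 IMPLIES 0)) AND (NOT 0 AND 0)) -> 0
  row 21 [10101]: ((1 XOR (NOT 1 IMPLIES 1)) AND (NOT 0 AND 0)) -> 0
  row 22 [10110]: ((1 XOR (NOT 1 IMPLIES 0)) AND (NOT 0 AND 0)) -> 0
  row 23 [10111]: ((1 XOR (NOT 1 IMPLIES 1)) AND (NOT 0 AND 0)) -> 0
  row 24 [11000]: ((1 XOR (NOT 0 IMPLIES 0)) AND (NOT 1 AND 1)) -> 0
  row 25 [11001]: ((1 XOR (NOT 0 IMPLIES 1)) AND (NOT 1 AND 1)) -> 0
  row 26 [11010]: ((1 XOR (NOT 0 IMPLIES 0)) AND (NOT 1 AND 1)) -> 0
  row 27 [11011]: ((1 XOR (NOT 0 IMPLIES 1)) AND (NOT 1 AND 1)) -> 0
  row 28 [11100]: ((1 XOR (NOT 1 IMPLIES 0)) AND (NOT 1 AND 1)) -> 0
  row 29 [11101]: ((1 XOR (NOT 1 IMPLIES 1)) AND (NOT 1 AND 1)) -> 0
  row 30 [11110]: ((1 XOR (NOT 1 IMPLIES 0)) AND (NOT 1 AND 1)) -> 0
  row 31 [11111]: ((1 XOR (NOT 1 IMPLIES 1)) AND (NOT 1 AND 1)) -> 0
Full result column, 4 rows per line (a,b,c fixed per line; d,e runs 00..11 left to right):
  rows 0-3 [a,b,c=000]: 0000  = hex 0
  rows 4-7 [a,b,c=001]: 0000  = hex 0
  rows 8-11 [a,b,c=010]: 0000  = hex 0
  rows 12-15 [a,b,c=011]: 0000  = hex 0
  rows 16-19 [a,b,c=100]: 0000  = hex 0
  rows 20-23 [a,b,c=101]: 0000  = hex 0
  rows 24-27 [a,b,c=110]: 0000  = hex 0
  rows 28-31 [a,b,c=111]: 0000  = hex 0
Output column (row 0 .. row 31) = 00000000000000000000000000000000
Output column grouped in 4s = 0000 0000 0000 0000 0000 0000 0000 0000 = 0x00000000
Convert to decimal digit by digit (value = value*16 + digit):
  0 -> 0
  0*16 + 0 = 0
  0*16 + 0 = 0
  0*16 + 0 = 0
  0*16 + 0 = 0
  0*16 + 0 = 0
  0*16 + 0 = 0
  0*16 + 0 = 0
Decimal = 0

0


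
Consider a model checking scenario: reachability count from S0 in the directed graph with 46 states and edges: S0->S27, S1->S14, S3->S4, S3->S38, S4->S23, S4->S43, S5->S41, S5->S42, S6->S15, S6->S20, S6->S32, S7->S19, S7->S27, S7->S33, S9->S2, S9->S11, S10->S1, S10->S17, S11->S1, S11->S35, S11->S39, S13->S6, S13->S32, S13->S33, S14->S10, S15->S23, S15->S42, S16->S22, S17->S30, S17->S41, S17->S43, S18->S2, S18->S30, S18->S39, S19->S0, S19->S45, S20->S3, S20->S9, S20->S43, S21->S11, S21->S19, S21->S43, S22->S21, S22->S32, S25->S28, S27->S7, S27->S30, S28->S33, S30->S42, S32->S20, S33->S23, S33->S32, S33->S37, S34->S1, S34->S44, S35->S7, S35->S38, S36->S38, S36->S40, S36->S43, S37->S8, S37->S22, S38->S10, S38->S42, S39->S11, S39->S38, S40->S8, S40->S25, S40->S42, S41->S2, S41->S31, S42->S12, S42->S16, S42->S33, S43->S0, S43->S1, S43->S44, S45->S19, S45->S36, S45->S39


BFS from S0:
  layer 0: {S0}
  layer 1: {S27}
  layer 2: {S7, S30}
  layer 3: {S19, S33, S42}
  layer 4: {S12, S16, S23, S32, S37, S45}
  layer 5: {S8, S20, S22, S36, S39}
  layer 6: {S3, S9, S11, S21, S38, S40, S43}
  layer 7: {S1, S2, S4, S10, S25, S35, S44}
  layer 8: {S14, S17, S28}
  layer 9: {S41}
  layer 10: {S31}
Reachable set: {S0, S1, S2, S3, S4, S7, S8, S9, S10, S11, S12, S14, S16, S17, S19, S20, S21, S22, S23, S25, S27, S28, S30, S31, S32, S33, S35, S36, S37, S38, S39, S40, S41, S42, S43, S44, S45}
Count = 37

37


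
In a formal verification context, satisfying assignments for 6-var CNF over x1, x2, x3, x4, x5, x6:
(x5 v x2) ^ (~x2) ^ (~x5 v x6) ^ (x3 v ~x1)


CNF with 4 clauses over 6 vars (64 assignments).
An assignment satisfies CNF iff every clause has >=1 true literal.
Check each row (bits = x1,x2,x3,x4,x5,x6; clause T/F shown):
  row 0 [000000]: clauses=FTTT -> 0
  row 1 [000001]: clauses=FTTT -> 0
  row 2 [000010]: clauses=TTFT -> 0
  row 3 [000011]: clauses=TTTT -> 1
  row 4 [000100]: clauses=FTTT -> 0
  (every remaining row is evaluated the same way; all 64 results are listed next)
Full result column, 8 rows per line (x1,x2,x3 fixed per line; x4,x5,x6 runs 000..111 left to right):
  rows 0-7 [x1,x2,x3=000]: 00010001  (ones: 2)
  rows 8-15 [x1,x2,x3=001]: 00010001  (ones: 2)
  rows 16-23 [x1,x2,x3=010]: 00000000  (ones: 0)
  rows 24-31 [x1,x2,x3=011]: 00000000  (ones: 0)
  rows 32-39 [x1,x2,x3=100]: 00000000  (ones: 0)
  rows 40-47 [x1,x2,x3=101]: 00010001  (ones: 2)
  rows 48-55 [x1,x2,x3=110]: 00000000  (ones: 0)
  rows 56-63 [x1,x2,x3=111]: 00000000  (ones: 0)
Satisfying assignments = 2+2+0+0+0+2+0+0 = 6

6


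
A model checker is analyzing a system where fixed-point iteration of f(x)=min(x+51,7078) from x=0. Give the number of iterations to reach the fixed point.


Step 1: x=0, cap=7078, increment=51
Step 2: x grows by 51 each step until capped at 7078; fixed point is x=7078
Step 3: iterations = ceil(7078/51) = 139

139


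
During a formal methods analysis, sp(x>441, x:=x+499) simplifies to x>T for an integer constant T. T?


Formula: sp(P, x:=E) = exists old_x. (x = E[old_x/x]) AND P[old_x/x] (old_x is the value of x before the assignment; eliminate old_x by solving x = E[old_x/x] for old_x)
Step 1: Precondition P: x>441, i.e. old_x > 441
Step 2: Assignment gives x = old_x + 499, so old_x = x - 499
Step 3: Substitute into P: x - 499 > 441
Step 4: Simplify: x > 441+499 = 940

940


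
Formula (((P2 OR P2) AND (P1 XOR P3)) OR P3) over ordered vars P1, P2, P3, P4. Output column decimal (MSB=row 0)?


Formula: (((P2 OR P2) AND (P1 XOR P3)) OR P3) over P1, P2, P3, P4 (16 rows)
Evaluate each row (bits = P1,P2,P3,P4, MSB first):
  row 0 [0000]: (((0 OR 0) AND (0 XOR 0)) OR 0) -> 0
  row 1 [0001]: (((0 OR 0) AND (0 XOR 0)) OR 0) -> 0
  row 2 [0010]: (((0 OR 0) AND (0 XOR 1)) OR 1) -> 1
  row 3 [0011]: (((0 OR 0) AND (0 XOR 1)) OR 1) -> 1
  row 4 [0100]: (((1 OR 1) AND (0 XOR 0)) OR 0) -> 0
  row 5 [0101]: (((1 OR 1) AND (0 XOR 0)) OR 0) -> 0
  row 6 [0110]: (((1 OR 1) AND (0 XOR 1)) OR 1) -> 1
  row 7 [0111]: (((1 OR 1) AND (0 XOR 1)) OR 1) -> 1
  row 8 [1000]: (((0 OR 0) AND (1 XOR 0)) OR 0) -> 0
  row 9 [1001]: (((0 OR 0) AND (1 XOR 0)) OR 0) -> 0
  row 10 [1010]: (((0 OR 0) AND (1 XOR 1)) OR 1) -> 1
  row 11 [1011]: (((0 OR 0) AND (1 XOR 1)) OR 1) -> 1
  row 12 [1100]: (((1 OR 1) AND (1 XOR 0)) OR 0) -> 1
  row 13 [1101]: (((1 OR 1) AND (1 XOR 0)) OR 0) -> 1
  row 14 [1110]: (((1 OR 1) AND (1 XOR 1)) OR 1) -> 1
  row 15 [1111]: (((1 OR 1) AND (1 XOR 1)) OR 1) -> 1
Full result column, 4 rows per line (P1,P2 fixed per line; P3,P4 runs 00..11 left to right):
  rows 0-3 [P1,P2=00]: 0011  = hex 3
  rows 4-7 [P1,P2=01]: 0011  = hex 3
  rows 8-11 [P1,P2=10]: 0011  = hex 3
  rows 12-15 [P1,P2=11]: 1111  = hex F
Output column (row 0 .. row 15) = 0011001100111111
Output column grouped in 4s = 0011 0011 0011 1111 = 0x333F
Convert to decimal digit by digit (value = value*16 + digit):
  3 -> 3
  3*16 + 3 = 51
  51*16 + 3 = 819
  819*16 + 15 (F) = 13119
Decimal = 13119

13119


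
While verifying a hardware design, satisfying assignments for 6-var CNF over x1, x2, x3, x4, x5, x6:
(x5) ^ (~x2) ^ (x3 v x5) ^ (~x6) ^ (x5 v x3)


CNF with 5 clauses over 6 vars (64 assignments).
An assignment satisfies CNF iff every clause has >=1 true literal.
Check each row (bits = x1,x2,x3,x4,x5,x6; clause T/F shown):
  row 0 [000000]: clauses=FTFTF -> 0
  row 1 [000001]: clauses=FTFFF -> 0
  row 2 [000010]: clauses=TTTTT -> 1
  row 3 [000011]: clauses=TTTFT -> 0
  row 4 [000100]: clauses=FTFTF -> 0
  (every remaining row is evaluated the same way; all 64 results are listed next)
Full result column, 8 rows per line (x1,x2,x3 fixed per line; x4,x5,x6 runs 000..111 left to right):
  rows 0-7 [x1,x2,x3=000]: 00100010  (ones: 2)
  rows 8-15 [x1,x2,x3=001]: 00100010  (ones: 2)
  rows 16-23 [x1,x2,x3=010]: 00000000  (ones: 0)
  rows 24-31 [x1,x2,x3=011]: 00000000  (ones: 0)
  rows 32-39 [x1,x2,x3=100]: 00100010  (ones: 2)
  rows 40-47 [x1,x2,x3=101]: 00100010  (ones: 2)
  rows 48-55 [x1,x2,x3=110]: 00000000  (ones: 0)
  rows 56-63 [x1,x2,x3=111]: 00000000  (ones: 0)
Satisfying assignments = 2+2+0+0+2+2+0+0 = 8

8


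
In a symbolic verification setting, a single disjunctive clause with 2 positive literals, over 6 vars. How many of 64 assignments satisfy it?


Step 1: Total=2^6=64
Step 2: Unsat when all 2 false: 2^4=16
Step 3: Sat=64-16=48

48


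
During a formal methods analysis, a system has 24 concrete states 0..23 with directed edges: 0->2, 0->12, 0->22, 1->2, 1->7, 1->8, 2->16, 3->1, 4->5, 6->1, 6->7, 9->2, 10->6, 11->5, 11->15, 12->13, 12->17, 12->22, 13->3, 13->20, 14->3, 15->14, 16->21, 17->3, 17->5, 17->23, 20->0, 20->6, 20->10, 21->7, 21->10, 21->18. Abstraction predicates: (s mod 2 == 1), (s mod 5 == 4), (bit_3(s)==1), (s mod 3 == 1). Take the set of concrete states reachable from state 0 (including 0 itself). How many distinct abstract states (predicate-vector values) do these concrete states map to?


BFS from 0:
Concrete reachable: {0, 1, 2, 3, 5, 6, 7, 8, 10, 12, 13, 16, 17, 18, 20, 21, 22, 23}
Abstract via predicates (s mod 2 == 1), (s mod 5 == 4), (bit_3(s)==1), (s mod 3 == 1):
  (0,0,0,0) <- {0, 2, 6, 18, 20}
  (0,0,0,1) <- {16, 22}
  (0,0,1,0) <- {8, 12}
  (0,0,1,1) <- {10}
  (1,0,0,0) <- {3, 5, 17, 21, 23}
  (1,0,0,1) <- {1, 7}
  (1,0,1,1) <- {13}
Distinct abstract states = 7

7


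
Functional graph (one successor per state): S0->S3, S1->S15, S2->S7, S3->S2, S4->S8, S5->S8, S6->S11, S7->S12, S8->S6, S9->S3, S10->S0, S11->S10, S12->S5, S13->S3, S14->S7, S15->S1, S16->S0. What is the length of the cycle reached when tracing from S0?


Trace from S0 until a state repeats:
  S0 -> S3 -> S2 -> S7 -> S12 -> S5 -> S8 -> S6 -> S11 -> S10 -> S0
S0 first seen at step 0, revisited at step 10.
Cycle length = 10 - 0 = 10

10


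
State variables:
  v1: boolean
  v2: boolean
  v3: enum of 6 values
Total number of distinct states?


State space = product of domain sizes of all variables.
Domain sizes:
  v1 (boolean): 2
  v2 (boolean): 2
  v3 (enum of 6 values): 6
Product = 2 * 2 * 6 = 24

24


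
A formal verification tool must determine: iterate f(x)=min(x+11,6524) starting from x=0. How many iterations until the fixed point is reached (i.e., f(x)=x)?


Step 1: x=0, cap=6524, increment=11
Step 2: x grows by 11 each step until capped at 6524; fixed point is x=6524
Step 3: iterations = ceil(6524/11) = 594

594


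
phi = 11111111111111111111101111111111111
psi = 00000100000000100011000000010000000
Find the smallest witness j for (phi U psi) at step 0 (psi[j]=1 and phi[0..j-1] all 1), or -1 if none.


(phi U psi) at 0: need smallest j with psi[j]=1 and phi[i]=1 for all i in [0,j).
Scan from step 0:
  step 0: phi=1, psi=0 -> continue
  step 1: phi=1, psi=0 -> continue
  step 2: phi=1, psi=0 -> continue
  step 3: phi=1, psi=0 -> continue
  step 5: psi=1 and phi held for [0,5) -> witness found
Witness step = 5

5


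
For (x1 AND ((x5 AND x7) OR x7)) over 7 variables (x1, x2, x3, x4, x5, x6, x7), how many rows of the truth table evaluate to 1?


Formula: (x1 AND ((x5 AND x7) OR x7)) over 7 vars (128 rows)
Evaluate each row (x1, x2, x3, x4, x5, x6, x7 as bits, MSB first):
  row 0 [0000000]: (0 AND ((0 AND 0) OR 0)) -> 0
  row 1 [0000001]: (0 AND ((0 AND 1) OR 1)) -> 0
  row 2 [0000010]: (0 AND ((0 AND 0) OR 0)) -> 0
  row 3 [0000011]: (0 AND ((0 AND 1) OR 1)) -> 0
  row 4 [0000100]: (0 AND ((1 AND 0) OR 0)) -> 0
  (every remaining row is evaluated the same way; all 128 results are listed next)
Full result column, 8 rows per line (x1,x2,x3,x4 fixed per line; x5,x6,x7 runs 000..111 left to right):
  rows 0-7 [x1,x2,x3,x4=0000]: 00000000  (ones: 0)
  rows 8-15 [x1,x2,x3,x4=0001]: 00000000  (ones: 0)
  rows 16-23 [x1,x2,x3,x4=0010]: 00000000  (ones: 0)
  rows 24-31 [x1,x2,x3,x4=0011]: 00000000  (ones: 0)
  rows 32-39 [x1,x2,x3,x4=0100]: 00000000  (ones: 0)
  rows 40-47 [x1,x2,x3,x4=0101]: 00000000  (ones: 0)
  rows 48-55 [x1,x2,x3,x4=0110]: 00000000  (ones: 0)
  rows 56-63 [x1,x2,x3,x4=0111]: 00000000  (ones: 0)
  rows 64-71 [x1,x2,x3,x4=1000]: 01010101  (ones: 4)
  rows 72-79 [x1,x2,x3,x4=1001]: 01010101  (ones: 4)
  rows 80-87 [x1,x2,x3,x4=1010]: 01010101  (ones: 4)
  rows 88-95 [x1,x2,x3,x4=1011]: 01010101  (ones: 4)
  rows 96-103 [x1,x2,x3,x4=1100]: 01010101  (ones: 4)
  rows 104-111 [x1,x2,x3,x4=1101]: 01010101  (ones: 4)
  rows 112-119 [x1,x2,x3,x4=1110]: 01010101  (ones: 4)
  rows 120-127 [x1,x2,x3,x4=1111]: 01010101  (ones: 4)
Count of 1-rows = 0+0+0+0+0+0+0+0+4+4+4+4+4+4+4+4 = 32

32


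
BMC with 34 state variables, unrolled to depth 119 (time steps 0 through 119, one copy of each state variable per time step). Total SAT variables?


BMC unrolls to depth k, creating one copy of each state var for steps 0..k.
Step count = 119 + 1 = 120 (steps 0 through 119)
Vars per step = 34
Total = 34 * 120 = 4080

4080


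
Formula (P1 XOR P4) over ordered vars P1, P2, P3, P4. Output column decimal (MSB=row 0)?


Formula: (P1 XOR P4) over P1, P2, P3, P4 (16 rows)
Evaluate each row (bits = P1,P2,P3,P4, MSB first):
  row 0 [0000]: (0 XOR 0) -> 0
  row 1 [0001]: (0 XOR 1) -> 1
  row 2 [0010]: (0 XOR 0) -> 0
  row 3 [0011]: (0 XOR 1) -> 1
  row 4 [0100]: (0 XOR 0) -> 0
  row 5 [0101]: (0 XOR 1) -> 1
  row 6 [0110]: (0 XOR 0) -> 0
  row 7 [0111]: (0 XOR 1) -> 1
  row 8 [1000]: (1 XOR 0) -> 1
  row 9 [1001]: (1 XOR 1) -> 0
  row 10 [1010]: (1 XOR 0) -> 1
  row 11 [1011]: (1 XOR 1) -> 0
  row 12 [1100]: (1 XOR 0) -> 1
  row 13 [1101]: (1 XOR 1) -> 0
  row 14 [1110]: (1 XOR 0) -> 1
  row 15 [1111]: (1 XOR 1) -> 0
Full result column, 4 rows per line (P1,P2 fixed per line; P3,P4 runs 00..11 left to right):
  rows 0-3 [P1,P2=00]: 0101  = hex 5
  rows 4-7 [P1,P2=01]: 0101  = hex 5
  rows 8-11 [P1,P2=10]: 1010  = hex A
  rows 12-15 [P1,P2=11]: 1010  = hex A
Output column (row 0 .. row 15) = 0101010110101010
Output column grouped in 4s = 0101 0101 1010 1010 = 0x55AA
Convert to decimal digit by digit (value = value*16 + digit):
  5 -> 5
  5*16 + 5 = 85
  85*16 + 10 (A) = 1370
  1370*16 + 10 (A) = 21930
Decimal = 21930

21930


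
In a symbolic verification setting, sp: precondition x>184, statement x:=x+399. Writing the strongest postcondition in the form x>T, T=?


Formula: sp(P, x:=E) = exists old_x. (x = E[old_x/x]) AND P[old_x/x] (old_x is the value of x before the assignment; eliminate old_x by solving x = E[old_x/x] for old_x)
Step 1: Precondition P: x>184, i.e. old_x > 184
Step 2: Assignment gives x = old_x + 399, so old_x = x - 399
Step 3: Substitute into P: x - 399 > 184
Step 4: Simplify: x > 184+399 = 583

583


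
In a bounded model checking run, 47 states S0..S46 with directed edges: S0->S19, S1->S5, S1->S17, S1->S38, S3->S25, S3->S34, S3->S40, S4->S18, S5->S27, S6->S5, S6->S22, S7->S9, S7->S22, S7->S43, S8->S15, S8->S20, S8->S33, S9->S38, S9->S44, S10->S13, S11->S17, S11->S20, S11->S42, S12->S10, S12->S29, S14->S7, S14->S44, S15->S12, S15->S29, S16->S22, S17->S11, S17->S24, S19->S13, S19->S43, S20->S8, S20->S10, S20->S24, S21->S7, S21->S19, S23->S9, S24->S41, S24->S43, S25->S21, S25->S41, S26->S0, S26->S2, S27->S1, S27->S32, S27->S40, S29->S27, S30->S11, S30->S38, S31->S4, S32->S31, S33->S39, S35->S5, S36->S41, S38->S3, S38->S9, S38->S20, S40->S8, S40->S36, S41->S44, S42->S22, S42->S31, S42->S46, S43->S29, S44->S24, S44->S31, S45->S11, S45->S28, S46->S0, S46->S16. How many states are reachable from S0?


BFS from S0:
  layer 0: {S0}
  layer 1: {S19}
  layer 2: {S13, S43}
  layer 3: {S29}
  layer 4: {S27}
  layer 5: {S1, S32, S40}
  layer 6: {S5, S8, S17, S31, S36, S38}
  layer 7: {S3, S4, S9, S11, S15, S20, S24, S33, S41}
  layer 8: {S10, S12, S18, S25, S34, S39, S42, S44}
  layer 9: {S21, S22, S46}
  layer 10: {S7, S16}
Reachable set: {S0, S1, S3, S4, S5, S7, S8, S9, S10, S11, S12, S13, S15, S16, S17, S18, S19, S20, S21, S22, S24, S25, S27, S29, S31, S32, S33, S34, S36, S38, S39, S40, S41, S42, S43, S44, S46}
Count = 37

37


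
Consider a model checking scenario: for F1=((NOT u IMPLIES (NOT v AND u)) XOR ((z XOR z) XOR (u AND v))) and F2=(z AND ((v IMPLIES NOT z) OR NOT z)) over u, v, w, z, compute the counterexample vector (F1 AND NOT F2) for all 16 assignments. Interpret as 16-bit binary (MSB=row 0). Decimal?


F1 = ((NOT u IMPLIES (NOT v AND u)) XOR ((z XOR z) XOR (u AND v)))
F2 = (z AND ((v IMPLIES NOT z) OR NOT z))
Counterexample to F1=>F2 is where F1=1 and F2=0.
Evaluate each row (bits = u,v,w,z, MSB first):
  row 0 [0000]: F1=0 F2=0 -> F1&~F2 -> 0
  row 1 [0001]: F1=0 F2=1 -> F1&~F2 -> 0
  row 2 [0010]: F1=0 F2=0 -> F1&~F2 -> 0
  row 3 [0011]: F1=0 F2=1 -> F1&~F2 -> 0
  row 4 [0100]: F1=0 F2=0 -> F1&~F2 -> 0
  row 5 [0101]: F1=0 F2=0 -> F1&~F2 -> 0
  row 6 [0110]: F1=0 F2=0 -> F1&~F2 -> 0
  row 7 [0111]: F1=0 F2=0 -> F1&~F2 -> 0
  row 8 [1000]: F1=1 F2=0 -> F1&~F2 -> 1
  row 9 [1001]: F1=1 F2=1 -> F1&~F2 -> 0
  row 10 [1010]: F1=1 F2=0 -> F1&~F2 -> 1
  row 11 [1011]: F1=1 F2=1 -> F1&~F2 -> 0
  row 12 [1100]: F1=0 F2=0 -> F1&~F2 -> 0
  row 13 [1101]: F1=0 F2=0 -> F1&~F2 -> 0
  row 14 [1110]: F1=0 F2=0 -> F1&~F2 -> 0
  row 15 [1111]: F1=0 F2=0 -> F1&~F2 -> 0
Full result column, 4 rows per line (u,v fixed per line; w,z runs 00..11 left to right):
  rows 0-3 [u,v=00]: 0000  = hex 0
  rows 4-7 [u,v=01]: 0000  = hex 0
  rows 8-11 [u,v=10]: 1010  = hex A
  rows 12-15 [u,v=11]: 0000  = hex 0
Counterexample vector (row 0 .. row 15) = 0000000010100000
Output column grouped in 4s = 0000 0000 1010 0000 = 0x00A0
Convert to decimal digit by digit (value = value*16 + digit):
  0 -> 0
  0*16 + 0 = 0
  0*16 + 10 (A) = 10
  10*16 + 0 = 160
Decimal = 160

160


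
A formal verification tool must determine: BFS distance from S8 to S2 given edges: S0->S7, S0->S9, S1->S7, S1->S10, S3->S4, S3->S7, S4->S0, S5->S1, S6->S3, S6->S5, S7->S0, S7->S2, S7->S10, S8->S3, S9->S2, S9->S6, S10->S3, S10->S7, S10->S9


BFS layer-by-layer from S8:
  dist 0: {S8}
  dist 1: {S3}
  dist 2: {S4, S7}
  dist 3: {S0, S2, S10}
  -> S2 reached at distance 3
Shortest path length = 3

3


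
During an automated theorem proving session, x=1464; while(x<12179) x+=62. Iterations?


Step 1: x goes from 1464 toward 12179 by 62; the body runs while x<12179, so iterations = ceil((bound-start)/step)
Step 2: Distance=10715
Step 3: ceil(10715/62)=173

173


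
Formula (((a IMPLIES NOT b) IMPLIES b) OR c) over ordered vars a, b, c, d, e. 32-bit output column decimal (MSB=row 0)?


Formula: (((a IMPLIES NOT b) IMPLIES b) OR c) over a, b, c, d, e (32 rows)
Evaluate each row (bits = a,b,c,d,e, MSB first):
  row 0 [00000]: (((0 IMPLIES NOT 0) IMPLIES 0) OR 0) -> 0
  row 1 [00001]: (((0 IMPLIES NOT 0) IMPLIES 0) OR 0) -> 0
  row 2 [00010]: (((0 IMPLIES NOT 0) IMPLIES 0) OR 0) -> 0
  row 3 [00011]: (((0 IMPLIES NOT 0) IMPLIES 0) OR 0) -> 0
  row 4 [00100]: (((0 IMPLIES NOT 0) IMPLIES 0) OR 1) -> 1
  row 5 [00101]: (((0 IMPLIES NOT 0) IMPLIES 0) OR 1) -> 1
  row 6 [00110]: (((0 IMPLIES NOT 0) IMPLIES 0) OR 1) -> 1
  row 7 [00111]: (((0 IMPLIES NOT 0) IMPLIES 0) OR 1) -> 1
  row 8 [01000]: (((0 IMPLIES NOT 1) IMPLIES 1) OR 0) -> 1
  row 9 [01001]: (((0 IMPLIES NOT 1) IMPLIES 1) OR 0) -> 1
  row 10 [01010]: (((0 IMPLIES NOT 1) IMPLIES 1) OR 0) -> 1
  row 11 [01011]: (((0 IMPLIES NOT 1) IMPLIES 1) OR 0) -> 1
  row 12 [01100]: (((0 IMPLIES NOT 1) IMPLIES 1) OR 1) -> 1
  row 13 [01101]: (((0 IMPLIES NOT 1) IMPLIES 1) OR 1) -> 1
  row 14 [01110]: (((0 IMPLIES NOT 1) IMPLIES 1) OR 1) -> 1
  row 15 [01111]: (((0 IMPLIES NOT 1) IMPLIES 1) OR 1) -> 1
  row 16 [10000]: (((1 IMPLIES NOT 0) IMPLIES 0) OR 0) -> 0
  row 17 [10001]: (((1 IMPLIES NOT 0) IMPLIES 0) OR 0) -> 0
  row 18 [10010]: (((1 IMPLIES NOT 0) IMPLIES 0) OR 0) -> 0
  row 19 [10011]: (((1 IMPLIES NOT 0) IMPLIES 0) OR 0) -> 0
  row 20 [10100]: (((1 IMPLIES NOT 0) IMPLIES 0) OR 1) -> 1
  row 21 [10101]: (((1 IMPLIES NOT 0) IMPLIES 0) OR 1) -> 1
  row 22 [10110]: (((1 IMPLIES NOT 0) IMPLIES 0) OR 1) -> 1
  row 23 [10111]: (((1 IMPLIES NOT 0) IMPLIES 0) OR 1) -> 1
  row 24 [11000]: (((1 IMPLIES NOT 1) IMPLIES 1) OR 0) -> 1
  row 25 [11001]: (((1 IMPLIES NOT 1) IMPLIES 1) OR 0) -> 1
  row 26 [11010]: (((1 IMPLIES NOT 1) IMPLIES 1) OR 0) -> 1
  row 27 [11011]: (((1 IMPLIES NOT 1) IMPLIES 1) OR 0) -> 1
  row 28 [11100]: (((1 IMPLIES NOT 1) IMPLIES 1) OR 1) -> 1
  row 29 [11101]: (((1 IMPLIES NOT 1) IMPLIES 1) OR 1) -> 1
  row 30 [11110]: (((1 IMPLIES NOT 1) IMPLIES 1) OR 1) -> 1
  row 31 [11111]: (((1 IMPLIES NOT 1) IMPLIES 1) OR 1) -> 1
Full result column, 4 rows per line (a,b,c fixed per line; d,e runs 00..11 left to right):
  rows 0-3 [a,b,c=000]: 0000  = hex 0
  rows 4-7 [a,b,c=001]: 1111  = hex F
  rows 8-11 [a,b,c=010]: 1111  = hex F
  rows 12-15 [a,b,c=011]: 1111  = hex F
  rows 16-19 [a,b,c=100]: 0000  = hex 0
  rows 20-23 [a,b,c=101]: 1111  = hex F
  rows 24-27 [a,b,c=110]: 1111  = hex F
  rows 28-31 [a,b,c=111]: 1111  = hex F
Output column (row 0 .. row 31) = 00001111111111110000111111111111
Output column grouped in 4s = 0000 1111 1111 1111 0000 1111 1111 1111 = 0x0FFF0FFF
Convert to decimal digit by digit (value = value*16 + digit):
  0 -> 0
  0*16 + 15 (F) = 15
  15*16 + 15 (F) = 255
  255*16 + 15 (F) = 4095
  4095*16 + 0 = 65520
  65520*16 + 15 (F) = 1048335
  1048335*16 + 15 (F) = 16773375
  16773375*16 + 15 (F) = 268374015
Decimal = 268374015

268374015


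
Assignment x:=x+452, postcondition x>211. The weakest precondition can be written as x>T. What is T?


Formula: wp(x:=E, P) = P[E/x] (substitute E for x in postcondition)
Step 1: Postcondition: x>211
Step 2: Substitute x+452 for x: x+452>211
Step 3: Solve for x: x > 211-452 = -241

-241


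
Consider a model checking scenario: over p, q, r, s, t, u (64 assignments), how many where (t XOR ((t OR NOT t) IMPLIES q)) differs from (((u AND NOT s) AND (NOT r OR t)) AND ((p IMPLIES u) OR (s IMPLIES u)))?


F1 = (t XOR ((t OR NOT t) IMPLIES q))
F2 = (((u AND NOT s) AND (NOT r OR t)) AND ((p IMPLIES u) OR (s IMPLIES u)))
Evaluate both on each of 64 rows (bits = p,q,r,s,t,u):
  row 0 [000000]: F1=0 F2=0 -> 0
  row 1 [000001]: F1=0 F2=1 (differ) -> 1
  row 2 [000010]: F1=1 F2=0 (differ) -> 1
  row 3 [000011]: F1=1 F2=1 -> 0
  row 4 [000100]: F1=0 F2=0 -> 0
  (every remaining row is evaluated the same way; all 64 results are listed next)
Full result column, 8 rows per line (p,q,r fixed per line; s,t,u runs 000..111 left to right):
  rows 0-7 [p,q,r=000]: 01100011  (ones: 4)
  rows 8-15 [p,q,r=001]: 00100011  (ones: 3)
  rows 16-23 [p,q,r=010]: 10011100  (ones: 4)
  rows 24-31 [p,q,r=011]: 11011100  (ones: 5)
  rows 32-39 [p,q,r=100]: 01100011  (ones: 4)
  rows 40-47 [p,q,r=101]: 00100011  (ones: 3)
  rows 48-55 [p,q,r=110]: 10011100  (ones: 4)
  rows 56-63 [p,q,r=111]: 11011100  (ones: 5)
Disagreements = 4+3+4+5+4+3+4+5 = 32

32


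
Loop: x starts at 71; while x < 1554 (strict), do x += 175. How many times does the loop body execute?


Step 1: x goes from 71 toward 1554 by 175; the body runs while x<1554, so iterations = ceil((bound-start)/step)
Step 2: Distance=1483
Step 3: ceil(1483/175)=9

9


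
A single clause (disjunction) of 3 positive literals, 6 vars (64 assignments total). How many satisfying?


Step 1: Total=2^6=64
Step 2: Unsat when all 3 false: 2^3=8
Step 3: Sat=64-8=56

56


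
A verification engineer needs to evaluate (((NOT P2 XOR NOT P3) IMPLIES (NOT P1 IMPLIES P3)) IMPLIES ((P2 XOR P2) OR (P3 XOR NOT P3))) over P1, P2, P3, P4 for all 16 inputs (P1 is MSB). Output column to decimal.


Formula: (((NOT P2 XOR NOT P3) IMPLIES (NOT P1 IMPLIES P3)) IMPLIES ((P2 XOR P2) OR (P3 XOR NOT P3))) over P1, P2, P3, P4 (16 rows)
Evaluate each row (bits = P1,P2,P3,P4, MSB first):
  row 0 [0000]: (((NOT 0 XOR NOT 0) IMPLIES (NOT 0 IMPLIES 0)) IMPLIES ((0 XOR 0) OR (0 XOR NOT 0))) -> 1
  row 1 [0001]: (((NOT 0 XOR NOT 0) IMPLIES (NOT 0 IMPLIES 0)) IMPLIES ((0 XOR 0) OR (0 XOR NOT 0))) -> 1
  row 2 [0010]: (((NOT 0 XOR NOT 1) IMPLIES (NOT 0 IMPLIES 1)) IMPLIES ((0 XOR 0) OR (1 XOR NOT 1))) -> 1
  row 3 [0011]: (((NOT 0 XOR NOT 1) IMPLIES (NOT 0 IMPLIES 1)) IMPLIES ((0 XOR 0) OR (1 XOR NOT 1))) -> 1
  row 4 [0100]: (((NOT 1 XOR NOT 0) IMPLIES (NOT 0 IMPLIES 0)) IMPLIES ((1 XOR 1) OR (0 XOR NOT 0))) -> 1
  row 5 [0101]: (((NOT 1 XOR NOT 0) IMPLIES (NOT 0 IMPLIES 0)) IMPLIES ((1 XOR 1) OR (0 XOR NOT 0))) -> 1
  row 6 [0110]: (((NOT 1 XOR NOT 1) IMPLIES (NOT 0 IMPLIES 1)) IMPLIES ((1 XOR 1) OR (1 XOR NOT 1))) -> 1
  row 7 [0111]: (((NOT 1 XOR NOT 1) IMPLIES (NOT 0 IMPLIES 1)) IMPLIES ((1 XOR 1) OR (1 XOR NOT 1))) -> 1
  row 8 [1000]: (((NOT 0 XOR NOT 0) IMPLIES (NOT 1 IMPLIES 0)) IMPLIES ((0 XOR 0) OR (0 XOR NOT 0))) -> 1
  row 9 [1001]: (((NOT 0 XOR NOT 0) IMPLIES (NOT 1 IMPLIES 0)) IMPLIES ((0 XOR 0) OR (0 XOR NOT 0))) -> 1
  row 10 [1010]: (((NOT 0 XOR NOT 1) IMPLIES (NOT 1 IMPLIES 1)) IMPLIES ((0 XOR 0) OR (1 XOR NOT 1))) -> 1
  row 11 [1011]: (((NOT 0 XOR NOT 1) IMPLIES (NOT 1 IMPLIES 1)) IMPLIES ((0 XOR 0) OR (1 XOR NOT 1))) -> 1
  row 12 [1100]: (((NOT 1 XOR NOT 0) IMPLIES (NOT 1 IMPLIES 0)) IMPLIES ((1 XOR 1) OR (0 XOR NOT 0))) -> 1
  row 13 [1101]: (((NOT 1 XOR NOT 0) IMPLIES (NOT 1 IMPLIES 0)) IMPLIES ((1 XOR 1) OR (0 XOR NOT 0))) -> 1
  row 14 [1110]: (((NOT 1 XOR NOT 1) IMPLIES (NOT 1 IMPLIES 1)) IMPLIES ((1 XOR 1) OR (1 XOR NOT 1))) -> 1
  row 15 [1111]: (((NOT 1 XOR NOT 1) IMPLIES (NOT 1 IMPLIES 1)) IMPLIES ((1 XOR 1) OR (1 XOR NOT 1))) -> 1
Full result column, 4 rows per line (P1,P2 fixed per line; P3,P4 runs 00..11 left to right):
  rows 0-3 [P1,P2=00]: 1111  = hex F
  rows 4-7 [P1,P2=01]: 1111  = hex F
  rows 8-11 [P1,P2=10]: 1111  = hex F
  rows 12-15 [P1,P2=11]: 1111  = hex F
Output column (row 0 .. row 15) = 1111111111111111
Output column grouped in 4s = 1111 1111 1111 1111 = 0xFFFF
Convert to decimal digit by digit (value = value*16 + digit):
  F -> 15
  15*16 + 15 (F) = 255
  255*16 + 15 (F) = 4095
  4095*16 + 15 (F) = 65535
Decimal = 65535

65535


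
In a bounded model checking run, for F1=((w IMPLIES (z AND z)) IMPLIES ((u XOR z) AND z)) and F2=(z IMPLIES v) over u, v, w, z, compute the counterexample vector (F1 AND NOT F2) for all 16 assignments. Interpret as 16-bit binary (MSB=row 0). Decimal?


F1 = ((w IMPLIES (z AND z)) IMPLIES ((u XOR z) AND z))
F2 = (z IMPLIES v)
Counterexample to F1=>F2 is where F1=1 and F2=0.
Evaluate each row (bits = u,v,w,z, MSB first):
  row 0 [0000]: F1=0 F2=1 -> F1&~F2 -> 0
  row 1 [0001]: F1=1 F2=0 -> F1&~F2 -> 1
  row 2 [0010]: F1=1 F2=1 -> F1&~F2 -> 0
  row 3 [0011]: F1=1 F2=0 -> F1&~F2 -> 1
  row 4 [0100]: F1=0 F2=1 -> F1&~F2 -> 0
  row 5 [0101]: F1=1 F2=1 -> F1&~F2 -> 0
  row 6 [0110]: F1=1 F2=1 -> F1&~F2 -> 0
  row 7 [0111]: F1=1 F2=1 -> F1&~F2 -> 0
  row 8 [1000]: F1=0 F2=1 -> F1&~F2 -> 0
  row 9 [1001]: F1=0 F2=0 -> F1&~F2 -> 0
  row 10 [1010]: F1=1 F2=1 -> F1&~F2 -> 0
  row 11 [1011]: F1=0 F2=0 -> F1&~F2 -> 0
  row 12 [1100]: F1=0 F2=1 -> F1&~F2 -> 0
  row 13 [1101]: F1=0 F2=1 -> F1&~F2 -> 0
  row 14 [1110]: F1=1 F2=1 -> F1&~F2 -> 0
  row 15 [1111]: F1=0 F2=1 -> F1&~F2 -> 0
Full result column, 4 rows per line (u,v fixed per line; w,z runs 00..11 left to right):
  rows 0-3 [u,v=00]: 0101  = hex 5
  rows 4-7 [u,v=01]: 0000  = hex 0
  rows 8-11 [u,v=10]: 0000  = hex 0
  rows 12-15 [u,v=11]: 0000  = hex 0
Counterexample vector (row 0 .. row 15) = 0101000000000000
Output column grouped in 4s = 0101 0000 0000 0000 = 0x5000
Convert to decimal digit by digit (value = value*16 + digit):
  5 -> 5
  5*16 + 0 = 80
  80*16 + 0 = 1280
  1280*16 + 0 = 20480
Decimal = 20480

20480


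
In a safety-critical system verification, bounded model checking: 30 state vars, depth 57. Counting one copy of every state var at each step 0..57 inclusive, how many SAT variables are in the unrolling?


BMC unrolls to depth k, creating one copy of each state var for steps 0..k.
Step count = 57 + 1 = 58 (steps 0 through 57)
Vars per step = 30
Total = 30 * 58 = 1740

1740


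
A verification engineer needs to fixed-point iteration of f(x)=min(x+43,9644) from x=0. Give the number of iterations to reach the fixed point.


Step 1: x=0, cap=9644, increment=43
Step 2: x grows by 43 each step until capped at 9644; fixed point is x=9644
Step 3: iterations = ceil(9644/43) = 225

225


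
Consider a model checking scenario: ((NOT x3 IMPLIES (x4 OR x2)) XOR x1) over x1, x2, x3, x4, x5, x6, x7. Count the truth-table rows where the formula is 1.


Formula: ((NOT x3 IMPLIES (x4 OR x2)) XOR x1) over 7 vars (128 rows)
Evaluate each row (x1, x2, x3, x4, x5, x6, x7 as bits, MSB first):
  row 0 [0000000]: ((NOT 0 IMPLIES (0 OR 0)) XOR 0) -> 0
  row 1 [0000001]: ((NOT 0 IMPLIES (0 OR 0)) XOR 0) -> 0
  row 2 [0000010]: ((NOT 0 IMPLIES (0 OR 0)) XOR 0) -> 0
  row 3 [0000011]: ((NOT 0 IMPLIES (0 OR 0)) XOR 0) -> 0
  row 4 [0000100]: ((NOT 0 IMPLIES (0 OR 0)) XOR 0) -> 0
  (every remaining row is evaluated the same way; all 128 results are listed next)
Full result column, 8 rows per line (x1,x2,x3,x4 fixed per line; x5,x6,x7 runs 000..111 left to right):
  rows 0-7 [x1,x2,x3,x4=0000]: 00000000  (ones: 0)
  rows 8-15 [x1,x2,x3,x4=0001]: 11111111  (ones: 8)
  rows 16-23 [x1,x2,x3,x4=0010]: 11111111  (ones: 8)
  rows 24-31 [x1,x2,x3,x4=0011]: 11111111  (ones: 8)
  rows 32-39 [x1,x2,x3,x4=0100]: 11111111  (ones: 8)
  rows 40-47 [x1,x2,x3,x4=0101]: 11111111  (ones: 8)
  rows 48-55 [x1,x2,x3,x4=0110]: 11111111  (ones: 8)
  rows 56-63 [x1,x2,x3,x4=0111]: 11111111  (ones: 8)
  rows 64-71 [x1,x2,x3,x4=1000]: 11111111  (ones: 8)
  rows 72-79 [x1,x2,x3,x4=1001]: 00000000  (ones: 0)
  rows 80-87 [x1,x2,x3,x4=1010]: 00000000  (ones: 0)
  rows 88-95 [x1,x2,x3,x4=1011]: 00000000  (ones: 0)
  rows 96-103 [x1,x2,x3,x4=1100]: 00000000  (ones: 0)
  rows 104-111 [x1,x2,x3,x4=1101]: 00000000  (ones: 0)
  rows 112-119 [x1,x2,x3,x4=1110]: 00000000  (ones: 0)
  rows 120-127 [x1,x2,x3,x4=1111]: 00000000  (ones: 0)
Count of 1-rows = 0+8+8+8+8+8+8+8+8+0+0+0+0+0+0+0 = 64

64


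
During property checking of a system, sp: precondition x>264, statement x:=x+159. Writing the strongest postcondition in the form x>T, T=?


Formula: sp(P, x:=E) = exists old_x. (x = E[old_x/x]) AND P[old_x/x] (old_x is the value of x before the assignment; eliminate old_x by solving x = E[old_x/x] for old_x)
Step 1: Precondition P: x>264, i.e. old_x > 264
Step 2: Assignment gives x = old_x + 159, so old_x = x - 159
Step 3: Substitute into P: x - 159 > 264
Step 4: Simplify: x > 264+159 = 423

423
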